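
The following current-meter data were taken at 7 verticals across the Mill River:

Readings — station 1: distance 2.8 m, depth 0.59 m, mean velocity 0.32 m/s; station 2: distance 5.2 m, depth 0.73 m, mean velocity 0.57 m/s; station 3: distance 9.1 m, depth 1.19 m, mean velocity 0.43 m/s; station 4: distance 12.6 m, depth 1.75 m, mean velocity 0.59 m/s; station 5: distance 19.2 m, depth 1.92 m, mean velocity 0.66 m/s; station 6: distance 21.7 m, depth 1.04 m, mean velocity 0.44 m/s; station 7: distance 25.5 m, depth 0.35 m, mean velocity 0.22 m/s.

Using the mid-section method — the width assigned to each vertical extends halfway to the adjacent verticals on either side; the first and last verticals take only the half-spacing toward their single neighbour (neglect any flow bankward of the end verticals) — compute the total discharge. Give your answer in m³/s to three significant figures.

w_1 = (5.2 − 2.8)/2 = 1.2 m; q_1 = 0.32 × 0.59 × 1.2 = 0.2266 m³/s
w_2 = (9.1 − 2.8)/2 = 3.15 m; q_2 = 0.57 × 0.73 × 3.15 = 1.311 m³/s
w_3 = (12.6 − 5.2)/2 = 3.7 m; q_3 = 0.43 × 1.19 × 3.7 = 1.893 m³/s
w_4 = (19.2 − 9.1)/2 = 5.05 m; q_4 = 0.59 × 1.75 × 5.05 = 5.214 m³/s
w_5 = (21.7 − 12.6)/2 = 4.55 m; q_5 = 0.66 × 1.92 × 4.55 = 5.766 m³/s
w_6 = (25.5 − 19.2)/2 = 3.15 m; q_6 = 0.44 × 1.04 × 3.15 = 1.441 m³/s
w_7 = (25.5 − 21.7)/2 = 1.9 m; q_7 = 0.22 × 0.35 × 1.9 = 0.1463 m³/s
Q = Σ qᵢ = 16.00 m³/s

16.0 m³/s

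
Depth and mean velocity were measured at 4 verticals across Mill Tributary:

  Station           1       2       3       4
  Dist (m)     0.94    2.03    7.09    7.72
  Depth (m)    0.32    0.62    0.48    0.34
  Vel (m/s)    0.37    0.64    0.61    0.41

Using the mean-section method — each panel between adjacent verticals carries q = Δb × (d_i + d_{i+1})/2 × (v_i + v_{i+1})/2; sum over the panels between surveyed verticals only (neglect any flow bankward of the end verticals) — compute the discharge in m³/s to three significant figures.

Panel 1-2: Δb = 1.09 m, d̄ = (0.32+0.62)/2 = 0.47, v̄ = (0.37+0.64)/2 = 0.505 → q = 1.09×0.47×0.505 = 0.2587 m³/s
Panel 2-3: Δb = 5.06 m, d̄ = (0.62+0.48)/2 = 0.55, v̄ = (0.64+0.61)/2 = 0.625 → q = 5.06×0.55×0.625 = 1.739 m³/s
Panel 3-4: Δb = 0.63 m, d̄ = (0.48+0.34)/2 = 0.41, v̄ = (0.61+0.41)/2 = 0.51 → q = 0.63×0.41×0.51 = 0.1317 m³/s
Q = Σ q = 2.130 m³/s

2.13 m³/s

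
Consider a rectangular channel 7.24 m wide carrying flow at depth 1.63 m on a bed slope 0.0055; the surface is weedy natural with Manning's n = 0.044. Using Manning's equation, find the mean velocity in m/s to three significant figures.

A = b·y = 7.24 × 1.63 = 11.80 m²
P = b + 2y = 7.24 + 2×1.63 = 10.50 m
R = A/P = 11.80/10.50 = 1.124 m
Q = (1/n)·A·R^(2/3)·S^(1/2) = (1/0.044) × 11.80 × 1.124^(2/3) × 0.0055^(1/2) = 21.50 m³/s
V = Q/A = 21.50/11.80 = 1.822 m/s

1.82 m/s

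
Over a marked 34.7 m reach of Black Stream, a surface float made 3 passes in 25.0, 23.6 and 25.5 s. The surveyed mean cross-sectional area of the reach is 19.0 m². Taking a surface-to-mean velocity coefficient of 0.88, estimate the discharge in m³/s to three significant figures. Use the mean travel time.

t̄ = (25.0 + 23.6 + 25.5) / 3 = 24.7 s
v_surface = L / t̄ = 34.7 / 24.7 = 1.405 m/s
v_mean = 0.88 × 1.405 = 1.236 m/s
Q = A × v_mean = 19.0 × 1.236 = 23.49 m³/s

23.5 m³/s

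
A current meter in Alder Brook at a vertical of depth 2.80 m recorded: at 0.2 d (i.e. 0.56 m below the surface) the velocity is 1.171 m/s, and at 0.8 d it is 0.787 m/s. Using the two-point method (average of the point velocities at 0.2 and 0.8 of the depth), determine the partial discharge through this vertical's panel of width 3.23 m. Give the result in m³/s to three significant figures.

8.85 m³/s

v̄ = (1.171 + 0.787) / 2 = 0.9790 m/s
q = v̄ × d × w = 0.9790 × 2.80 × 3.23 = 8.854 m³/s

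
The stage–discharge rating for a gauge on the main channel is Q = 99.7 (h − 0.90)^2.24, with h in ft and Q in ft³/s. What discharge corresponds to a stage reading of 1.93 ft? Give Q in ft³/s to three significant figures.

Q = 99.7 × (1.93 − 0.90)^2.24 = 99.7 × 1.03^2.24 = 106.5 ft³/s

107 ft³/s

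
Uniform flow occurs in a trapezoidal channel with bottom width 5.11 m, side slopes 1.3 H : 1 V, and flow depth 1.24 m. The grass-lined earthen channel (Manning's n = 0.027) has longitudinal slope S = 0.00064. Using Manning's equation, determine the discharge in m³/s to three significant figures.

7.32 m³/s

A = (b + z·y)·y = (5.11 + 1.3×1.24)×1.24 = 8.335 m²
P = b + 2y√(1+z²) = 5.11 + 2×1.24×√(1+1.3²) = 9.178 m
R = A/P = 8.335/9.178 = 0.9082 m
Q = (1/n)·A·R^(2/3)·S^(1/2) = (1/0.027) × 8.335 × 0.9082^(2/3) × 0.00064^(1/2) = 7.324 m³/s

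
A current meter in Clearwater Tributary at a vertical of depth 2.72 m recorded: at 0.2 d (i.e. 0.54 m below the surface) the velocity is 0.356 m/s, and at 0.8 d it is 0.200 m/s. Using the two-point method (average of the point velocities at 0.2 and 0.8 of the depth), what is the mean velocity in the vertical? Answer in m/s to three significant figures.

v̄ = (0.356 + 0.200) / 2 = 0.2780 m/s

0.278 m/s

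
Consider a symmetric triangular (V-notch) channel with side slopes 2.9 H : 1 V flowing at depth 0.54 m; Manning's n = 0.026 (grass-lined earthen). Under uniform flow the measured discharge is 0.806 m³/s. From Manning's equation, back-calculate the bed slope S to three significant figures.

A = z·y² = 2.9×0.54² = 0.8456 m²
P = 2y√(1+z²) = 2×0.54×√(1+2.9²) = 3.313 m
R = A/P = 0.8456/3.313 = 0.2553 m
S = (Q·n / (1·A·R^(2/3)))² = (0.806×0.026 / (1×0.8456×0.4024))² = 0.003793

0.00379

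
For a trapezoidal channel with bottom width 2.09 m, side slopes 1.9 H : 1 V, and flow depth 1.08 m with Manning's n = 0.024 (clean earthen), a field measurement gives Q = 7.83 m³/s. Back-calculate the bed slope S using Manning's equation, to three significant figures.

0.00304

A = (b + z·y)·y = (2.09 + 1.9×1.08)×1.08 = 4.473 m²
P = b + 2y√(1+z²) = 2.09 + 2×1.08×√(1+1.9²) = 6.728 m
R = A/P = 4.473/6.728 = 0.6649 m
S = (Q·n / (1·A·R^(2/3)))² = (7.83×0.024 / (1×4.473×0.7618))² = 0.003041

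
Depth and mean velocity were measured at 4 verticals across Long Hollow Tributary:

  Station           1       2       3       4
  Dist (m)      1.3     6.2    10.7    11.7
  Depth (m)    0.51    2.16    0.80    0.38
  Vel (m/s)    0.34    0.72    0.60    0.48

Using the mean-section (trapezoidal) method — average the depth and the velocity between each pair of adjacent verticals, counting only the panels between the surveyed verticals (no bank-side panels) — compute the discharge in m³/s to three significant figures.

8.18 m³/s

Panel 1-2: Δb = 4.9 m, d̄ = (0.51+2.16)/2 = 1.335, v̄ = (0.34+0.72)/2 = 0.53 → q = 4.9×1.335×0.53 = 3.467 m³/s
Panel 2-3: Δb = 4.5 m, d̄ = (2.16+0.80)/2 = 1.48, v̄ = (0.72+0.60)/2 = 0.66 → q = 4.5×1.48×0.66 = 4.396 m³/s
Panel 3-4: Δb = 1 m, d̄ = (0.80+0.38)/2 = 0.59, v̄ = (0.60+0.48)/2 = 0.54 → q = 1×0.59×0.54 = 0.3186 m³/s
Q = Σ q = 8.181 m³/s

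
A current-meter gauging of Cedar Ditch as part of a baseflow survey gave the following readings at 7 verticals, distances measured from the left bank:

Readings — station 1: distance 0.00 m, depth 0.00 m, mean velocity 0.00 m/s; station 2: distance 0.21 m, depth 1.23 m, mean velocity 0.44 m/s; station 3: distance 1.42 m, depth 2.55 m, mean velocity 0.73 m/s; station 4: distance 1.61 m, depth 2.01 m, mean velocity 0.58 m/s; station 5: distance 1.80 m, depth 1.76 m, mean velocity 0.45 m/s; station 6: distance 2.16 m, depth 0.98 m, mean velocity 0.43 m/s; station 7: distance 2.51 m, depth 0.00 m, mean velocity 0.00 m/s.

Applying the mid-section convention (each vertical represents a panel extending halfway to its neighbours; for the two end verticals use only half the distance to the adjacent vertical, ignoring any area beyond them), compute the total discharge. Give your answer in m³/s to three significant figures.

2.28 m³/s

w_2 = (1.42 − 0.00)/2 = 0.71 m; q_2 = 0.44 × 1.23 × 0.71 = 0.3843 m³/s
w_3 = (1.61 − 0.21)/2 = 0.7 m; q_3 = 0.73 × 2.55 × 0.7 = 1.303 m³/s
w_4 = (1.80 − 1.42)/2 = 0.19 m; q_4 = 0.58 × 2.01 × 0.19 = 0.2215 m³/s
w_5 = (2.16 − 1.61)/2 = 0.275 m; q_5 = 0.45 × 1.76 × 0.275 = 0.2178 m³/s
w_6 = (2.51 − 1.80)/2 = 0.355 m; q_6 = 0.43 × 0.98 × 0.355 = 0.1496 m³/s
Stations 1, 7 contribute zero (depth or velocity is 0).
Q = Σ qᵢ = 2.276 m³/s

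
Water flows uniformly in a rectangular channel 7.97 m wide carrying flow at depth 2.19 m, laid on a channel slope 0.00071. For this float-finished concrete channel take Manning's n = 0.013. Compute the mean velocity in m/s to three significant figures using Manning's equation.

2.58 m/s

A = b·y = 7.97 × 2.19 = 17.45 m²
P = b + 2y = 7.97 + 2×2.19 = 12.35 m
R = A/P = 17.45/12.35 = 1.413 m
Q = (1/n)·A·R^(2/3)·S^(1/2) = (1/0.013) × 17.45 × 1.413^(2/3) × 0.00071^(1/2) = 45.06 m³/s
V = Q/A = 45.06/17.45 = 2.581 m/s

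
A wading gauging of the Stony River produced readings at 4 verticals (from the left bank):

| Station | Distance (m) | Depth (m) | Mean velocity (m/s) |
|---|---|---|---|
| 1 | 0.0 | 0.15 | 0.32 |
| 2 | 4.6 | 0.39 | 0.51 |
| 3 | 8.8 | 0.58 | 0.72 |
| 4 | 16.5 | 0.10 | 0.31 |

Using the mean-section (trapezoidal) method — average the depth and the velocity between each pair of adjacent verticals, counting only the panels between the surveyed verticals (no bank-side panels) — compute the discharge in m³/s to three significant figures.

Panel 1-2: Δb = 4.6 m, d̄ = (0.15+0.39)/2 = 0.27, v̄ = (0.32+0.51)/2 = 0.415 → q = 4.6×0.27×0.415 = 0.5154 m³/s
Panel 2-3: Δb = 4.2 m, d̄ = (0.39+0.58)/2 = 0.485, v̄ = (0.51+0.72)/2 = 0.615 → q = 4.2×0.485×0.615 = 1.253 m³/s
Panel 3-4: Δb = 7.7 m, d̄ = (0.58+0.10)/2 = 0.34, v̄ = (0.72+0.31)/2 = 0.515 → q = 7.7×0.34×0.515 = 1.348 m³/s
Q = Σ q = 3.116 m³/s

3.12 m³/s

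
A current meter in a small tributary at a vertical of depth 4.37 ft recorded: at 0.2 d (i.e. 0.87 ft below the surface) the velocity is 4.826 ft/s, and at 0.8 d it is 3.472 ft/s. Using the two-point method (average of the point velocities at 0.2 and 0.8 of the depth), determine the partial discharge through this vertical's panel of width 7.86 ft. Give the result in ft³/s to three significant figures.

143 ft³/s

v̄ = (4.826 + 3.472) / 2 = 4.149 ft/s
q = v̄ × d × w = 4.149 × 4.37 × 7.86 = 142.5 ft³/s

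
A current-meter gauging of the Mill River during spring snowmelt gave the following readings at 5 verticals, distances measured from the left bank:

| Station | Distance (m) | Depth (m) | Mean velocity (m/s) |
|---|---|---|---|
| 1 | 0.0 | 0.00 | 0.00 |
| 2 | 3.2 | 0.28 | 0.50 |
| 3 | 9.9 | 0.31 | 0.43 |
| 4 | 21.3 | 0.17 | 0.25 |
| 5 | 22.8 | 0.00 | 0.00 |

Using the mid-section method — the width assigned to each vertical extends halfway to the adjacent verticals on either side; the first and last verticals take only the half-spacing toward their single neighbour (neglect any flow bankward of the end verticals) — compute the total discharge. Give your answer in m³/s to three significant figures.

2.17 m³/s

w_2 = (9.9 − 0.0)/2 = 4.95 m; q_2 = 0.50 × 0.28 × 4.95 = 0.6930 m³/s
w_3 = (21.3 − 3.2)/2 = 9.05 m; q_3 = 0.43 × 0.31 × 9.05 = 1.206 m³/s
w_4 = (22.8 − 9.9)/2 = 6.45 m; q_4 = 0.25 × 0.17 × 6.45 = 0.2741 m³/s
Stations 1, 5 contribute zero (depth or velocity is 0).
Q = Σ qᵢ = 2.173 m³/s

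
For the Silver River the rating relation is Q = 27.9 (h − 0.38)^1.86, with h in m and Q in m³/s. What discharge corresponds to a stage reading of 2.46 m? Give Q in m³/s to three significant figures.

Q = 27.9 × (2.46 − 0.38)^1.86 = 27.9 × 2.08^1.86 = 108.9 m³/s

109 m³/s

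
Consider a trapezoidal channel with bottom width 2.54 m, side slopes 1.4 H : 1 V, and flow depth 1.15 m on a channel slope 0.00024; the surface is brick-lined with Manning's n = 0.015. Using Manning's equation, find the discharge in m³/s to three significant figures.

A = (b + z·y)·y = (2.54 + 1.4×1.15)×1.15 = 4.773 m²
P = b + 2y√(1+z²) = 2.54 + 2×1.15×√(1+1.4²) = 6.497 m
R = A/P = 4.773/6.497 = 0.7346 m
Q = (1/n)·A·R^(2/3)·S^(1/2) = (1/0.015) × 4.773 × 0.7346^(2/3) × 0.00024^(1/2) = 4.013 m³/s

4.01 m³/s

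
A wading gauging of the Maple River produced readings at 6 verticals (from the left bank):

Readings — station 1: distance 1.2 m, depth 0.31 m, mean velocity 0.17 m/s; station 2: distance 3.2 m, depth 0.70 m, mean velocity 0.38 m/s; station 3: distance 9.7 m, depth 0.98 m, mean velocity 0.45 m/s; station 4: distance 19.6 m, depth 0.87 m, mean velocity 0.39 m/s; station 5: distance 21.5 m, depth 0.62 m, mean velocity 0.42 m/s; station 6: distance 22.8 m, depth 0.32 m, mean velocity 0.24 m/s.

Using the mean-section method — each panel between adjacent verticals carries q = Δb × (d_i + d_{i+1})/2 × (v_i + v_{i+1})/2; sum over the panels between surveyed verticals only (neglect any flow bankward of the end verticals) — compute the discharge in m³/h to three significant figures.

Panel 1-2: Δb = 2 m, d̄ = (0.31+0.70)/2 = 0.505, v̄ = (0.17+0.38)/2 = 0.275 → q = 2×0.505×0.275 = 0.2778 m³/s
Panel 2-3: Δb = 6.5 m, d̄ = (0.70+0.98)/2 = 0.84, v̄ = (0.38+0.45)/2 = 0.415 → q = 6.5×0.84×0.415 = 2.266 m³/s
Panel 3-4: Δb = 9.9 m, d̄ = (0.98+0.87)/2 = 0.925, v̄ = (0.45+0.39)/2 = 0.42 → q = 9.9×0.925×0.42 = 3.846 m³/s
Panel 4-5: Δb = 1.9 m, d̄ = (0.87+0.62)/2 = 0.745, v̄ = (0.39+0.42)/2 = 0.405 → q = 1.9×0.745×0.405 = 0.5733 m³/s
Panel 5-6: Δb = 1.3 m, d̄ = (0.62+0.32)/2 = 0.47, v̄ = (0.42+0.24)/2 = 0.33 → q = 1.3×0.47×0.33 = 0.2016 m³/s
Q = Σ q = 7.165 m³/s
= 7.165 × 3600 = 25790 m³/h

25800 m³/h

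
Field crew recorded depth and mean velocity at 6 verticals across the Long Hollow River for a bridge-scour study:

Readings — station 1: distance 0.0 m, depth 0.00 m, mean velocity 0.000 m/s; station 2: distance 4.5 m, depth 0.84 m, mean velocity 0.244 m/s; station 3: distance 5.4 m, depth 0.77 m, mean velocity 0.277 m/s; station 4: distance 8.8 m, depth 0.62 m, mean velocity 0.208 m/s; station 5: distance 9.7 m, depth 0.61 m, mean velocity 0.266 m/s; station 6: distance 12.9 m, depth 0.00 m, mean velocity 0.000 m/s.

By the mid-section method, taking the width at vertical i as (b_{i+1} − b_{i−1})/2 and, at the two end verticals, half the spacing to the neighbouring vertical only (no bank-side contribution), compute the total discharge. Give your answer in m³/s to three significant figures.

1.62 m³/s

w_2 = (5.4 − 0.0)/2 = 2.7 m; q_2 = 0.244 × 0.84 × 2.7 = 0.5534 m³/s
w_3 = (8.8 − 4.5)/2 = 2.15 m; q_3 = 0.277 × 0.77 × 2.15 = 0.4586 m³/s
w_4 = (9.7 − 5.4)/2 = 2.15 m; q_4 = 0.208 × 0.62 × 2.15 = 0.2773 m³/s
w_5 = (12.9 − 8.8)/2 = 2.05 m; q_5 = 0.266 × 0.61 × 2.05 = 0.3326 m³/s
Stations 1, 6 contribute zero (depth or velocity is 0).
Q = Σ qᵢ = 1.622 m³/s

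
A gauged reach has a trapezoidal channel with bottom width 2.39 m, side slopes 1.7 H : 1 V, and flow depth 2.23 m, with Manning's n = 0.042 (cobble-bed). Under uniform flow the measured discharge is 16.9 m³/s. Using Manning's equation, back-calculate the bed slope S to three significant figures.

A = (b + z·y)·y = (2.39 + 1.7×2.23)×2.23 = 13.78 m²
P = b + 2y√(1+z²) = 2.39 + 2×2.23×√(1+1.7²) = 11.19 m
R = A/P = 13.78/11.19 = 1.232 m
S = (Q·n / (1·A·R^(2/3)))² = (16.9×0.042 / (1×13.78×1.149))² = 0.002007

0.00201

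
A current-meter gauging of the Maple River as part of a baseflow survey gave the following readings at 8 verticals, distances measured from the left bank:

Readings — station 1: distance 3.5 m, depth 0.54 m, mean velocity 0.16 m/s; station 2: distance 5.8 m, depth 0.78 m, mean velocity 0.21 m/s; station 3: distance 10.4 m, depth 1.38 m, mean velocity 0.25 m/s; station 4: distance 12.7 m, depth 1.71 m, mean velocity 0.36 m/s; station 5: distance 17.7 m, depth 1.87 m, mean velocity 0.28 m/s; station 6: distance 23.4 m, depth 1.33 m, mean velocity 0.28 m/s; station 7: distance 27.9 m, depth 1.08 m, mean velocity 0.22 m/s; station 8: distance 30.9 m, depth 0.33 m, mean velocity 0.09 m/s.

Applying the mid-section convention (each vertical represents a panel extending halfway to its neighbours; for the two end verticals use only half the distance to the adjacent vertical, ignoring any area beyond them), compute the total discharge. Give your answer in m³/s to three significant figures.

w_1 = (5.8 − 3.5)/2 = 1.15 m; q_1 = 0.16 × 0.54 × 1.15 = 0.09936 m³/s
w_2 = (10.4 − 3.5)/2 = 3.45 m; q_2 = 0.21 × 0.78 × 3.45 = 0.5651 m³/s
w_3 = (12.7 − 5.8)/2 = 3.45 m; q_3 = 0.25 × 1.38 × 3.45 = 1.190 m³/s
w_4 = (17.7 − 10.4)/2 = 3.65 m; q_4 = 0.36 × 1.71 × 3.65 = 2.247 m³/s
w_5 = (23.4 − 12.7)/2 = 5.35 m; q_5 = 0.28 × 1.87 × 5.35 = 2.801 m³/s
w_6 = (27.9 − 17.7)/2 = 5.1 m; q_6 = 0.28 × 1.33 × 5.1 = 1.899 m³/s
w_7 = (30.9 − 23.4)/2 = 3.75 m; q_7 = 0.22 × 1.08 × 3.75 = 0.8910 m³/s
w_8 = (30.9 − 27.9)/2 = 1.5 m; q_8 = 0.09 × 0.33 × 1.5 = 0.04455 m³/s
Q = Σ qᵢ = 9.738 m³/s

9.74 m³/s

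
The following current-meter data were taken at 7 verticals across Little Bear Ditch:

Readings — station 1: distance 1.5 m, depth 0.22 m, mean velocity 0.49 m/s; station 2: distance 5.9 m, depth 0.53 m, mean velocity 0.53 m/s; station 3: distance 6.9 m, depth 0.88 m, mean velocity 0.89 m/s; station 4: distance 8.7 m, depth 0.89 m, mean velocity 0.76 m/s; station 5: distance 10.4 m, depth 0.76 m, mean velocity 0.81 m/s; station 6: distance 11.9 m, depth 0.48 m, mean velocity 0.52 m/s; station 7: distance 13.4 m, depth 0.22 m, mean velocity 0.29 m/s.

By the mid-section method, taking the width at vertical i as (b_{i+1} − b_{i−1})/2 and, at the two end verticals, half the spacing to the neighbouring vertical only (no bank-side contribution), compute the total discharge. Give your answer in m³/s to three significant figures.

w_1 = (5.9 − 1.5)/2 = 2.2 m; q_1 = 0.49 × 0.22 × 2.2 = 0.2372 m³/s
w_2 = (6.9 − 1.5)/2 = 2.7 m; q_2 = 0.53 × 0.53 × 2.7 = 0.7584 m³/s
w_3 = (8.7 − 5.9)/2 = 1.4 m; q_3 = 0.89 × 0.88 × 1.4 = 1.096 m³/s
w_4 = (10.4 − 6.9)/2 = 1.75 m; q_4 = 0.76 × 0.89 × 1.75 = 1.184 m³/s
w_5 = (11.9 − 8.7)/2 = 1.6 m; q_5 = 0.81 × 0.76 × 1.6 = 0.9850 m³/s
w_6 = (13.4 − 10.4)/2 = 1.5 m; q_6 = 0.52 × 0.48 × 1.5 = 0.3744 m³/s
w_7 = (13.4 − 11.9)/2 = 0.75 m; q_7 = 0.29 × 0.22 × 0.75 = 0.04785 m³/s
Q = Σ qᵢ = 4.683 m³/s

4.68 m³/s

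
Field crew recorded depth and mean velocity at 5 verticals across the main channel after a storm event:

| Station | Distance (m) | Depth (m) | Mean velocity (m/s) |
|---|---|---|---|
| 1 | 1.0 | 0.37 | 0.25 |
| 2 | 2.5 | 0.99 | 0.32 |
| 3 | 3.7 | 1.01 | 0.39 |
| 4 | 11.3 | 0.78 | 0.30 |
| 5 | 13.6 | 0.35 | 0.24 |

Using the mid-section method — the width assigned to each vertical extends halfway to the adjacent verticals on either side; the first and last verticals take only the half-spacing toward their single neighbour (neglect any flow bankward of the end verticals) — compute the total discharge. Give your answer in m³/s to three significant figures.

3.49 m³/s

w_1 = (2.5 − 1.0)/2 = 0.75 m; q_1 = 0.25 × 0.37 × 0.75 = 0.06938 m³/s
w_2 = (3.7 − 1.0)/2 = 1.35 m; q_2 = 0.32 × 0.99 × 1.35 = 0.4277 m³/s
w_3 = (11.3 − 2.5)/2 = 4.4 m; q_3 = 0.39 × 1.01 × 4.4 = 1.733 m³/s
w_4 = (13.6 − 3.7)/2 = 4.95 m; q_4 = 0.30 × 0.78 × 4.95 = 1.158 m³/s
w_5 = (13.6 − 11.3)/2 = 1.15 m; q_5 = 0.24 × 0.35 × 1.15 = 0.09660 m³/s
Q = Σ qᵢ = 3.485 m³/s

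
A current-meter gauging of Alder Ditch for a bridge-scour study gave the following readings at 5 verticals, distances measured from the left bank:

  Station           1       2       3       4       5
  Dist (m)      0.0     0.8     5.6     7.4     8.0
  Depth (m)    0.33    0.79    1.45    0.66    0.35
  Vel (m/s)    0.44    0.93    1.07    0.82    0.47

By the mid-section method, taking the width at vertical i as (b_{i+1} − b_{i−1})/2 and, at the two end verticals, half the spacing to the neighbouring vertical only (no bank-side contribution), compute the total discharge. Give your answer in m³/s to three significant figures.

7.93 m³/s

w_1 = (0.8 − 0.0)/2 = 0.4 m; q_1 = 0.44 × 0.33 × 0.4 = 0.05808 m³/s
w_2 = (5.6 − 0.0)/2 = 2.8 m; q_2 = 0.93 × 0.79 × 2.8 = 2.057 m³/s
w_3 = (7.4 − 0.8)/2 = 3.3 m; q_3 = 1.07 × 1.45 × 3.3 = 5.120 m³/s
w_4 = (8.0 − 5.6)/2 = 1.2 m; q_4 = 0.82 × 0.66 × 1.2 = 0.6494 m³/s
w_5 = (8.0 − 7.4)/2 = 0.3 m; q_5 = 0.47 × 0.35 × 0.3 = 0.04935 m³/s
Q = Σ qᵢ = 7.934 m³/s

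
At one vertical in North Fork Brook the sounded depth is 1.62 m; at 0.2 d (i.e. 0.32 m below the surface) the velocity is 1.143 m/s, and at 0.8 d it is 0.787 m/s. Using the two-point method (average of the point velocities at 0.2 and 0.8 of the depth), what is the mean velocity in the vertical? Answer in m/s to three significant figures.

v̄ = (1.143 + 0.787) / 2 = 0.9650 m/s

0.965 m/s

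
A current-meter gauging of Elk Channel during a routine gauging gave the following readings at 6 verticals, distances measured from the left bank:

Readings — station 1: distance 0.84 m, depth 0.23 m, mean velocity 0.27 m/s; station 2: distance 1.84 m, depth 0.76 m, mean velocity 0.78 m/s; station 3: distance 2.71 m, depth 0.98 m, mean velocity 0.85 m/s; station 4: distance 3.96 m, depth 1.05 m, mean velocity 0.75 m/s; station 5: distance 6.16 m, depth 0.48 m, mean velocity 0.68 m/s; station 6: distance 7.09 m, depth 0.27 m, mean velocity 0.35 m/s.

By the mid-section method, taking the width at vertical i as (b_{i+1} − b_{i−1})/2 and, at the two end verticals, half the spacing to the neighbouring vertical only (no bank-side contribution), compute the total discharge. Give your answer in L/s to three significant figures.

w_1 = (1.84 − 0.84)/2 = 0.5 m; q_1 = 0.27 × 0.23 × 0.5 = 0.03105 m³/s
w_2 = (2.71 − 0.84)/2 = 0.935 m; q_2 = 0.78 × 0.76 × 0.935 = 0.5543 m³/s
w_3 = (3.96 − 1.84)/2 = 1.06 m; q_3 = 0.85 × 0.98 × 1.06 = 0.8830 m³/s
w_4 = (6.16 − 2.71)/2 = 1.725 m; q_4 = 0.75 × 1.05 × 1.725 = 1.358 m³/s
w_5 = (7.09 − 3.96)/2 = 1.565 m; q_5 = 0.68 × 0.48 × 1.565 = 0.5108 m³/s
w_6 = (7.09 − 6.16)/2 = 0.465 m; q_6 = 0.35 × 0.27 × 0.465 = 0.04394 m³/s
Q = Σ qᵢ = 3.381 m³/s
= 3.381 × 1000 = 3381 L/s

3380 L/s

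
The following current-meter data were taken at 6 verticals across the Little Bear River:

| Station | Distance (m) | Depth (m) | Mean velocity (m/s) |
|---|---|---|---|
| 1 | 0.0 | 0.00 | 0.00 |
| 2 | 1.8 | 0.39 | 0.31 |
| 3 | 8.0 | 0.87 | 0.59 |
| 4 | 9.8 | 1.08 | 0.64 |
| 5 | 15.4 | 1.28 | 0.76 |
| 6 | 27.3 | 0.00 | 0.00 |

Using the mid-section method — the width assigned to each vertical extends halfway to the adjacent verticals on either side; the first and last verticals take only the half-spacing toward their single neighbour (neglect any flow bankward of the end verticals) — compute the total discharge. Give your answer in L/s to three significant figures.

13600 L/s

w_2 = (8.0 − 0.0)/2 = 4 m; q_2 = 0.31 × 0.39 × 4 = 0.4836 m³/s
w_3 = (9.8 − 1.8)/2 = 4 m; q_3 = 0.59 × 0.87 × 4 = 2.053 m³/s
w_4 = (15.4 − 8.0)/2 = 3.7 m; q_4 = 0.64 × 1.08 × 3.7 = 2.557 m³/s
w_5 = (27.3 − 9.8)/2 = 8.75 m; q_5 = 0.76 × 1.28 × 8.75 = 8.512 m³/s
Stations 1, 6 contribute zero (depth or velocity is 0).
Q = Σ qᵢ = 13.61 m³/s
= 13.61 × 1000 = 13610 L/s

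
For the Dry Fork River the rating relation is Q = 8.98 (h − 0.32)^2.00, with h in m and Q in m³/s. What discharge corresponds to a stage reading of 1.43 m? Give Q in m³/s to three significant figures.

Q = 8.98 × (1.43 − 0.32)^2.00 = 8.98 × 1.11^2.00 = 11.06 m³/s

11.1 m³/s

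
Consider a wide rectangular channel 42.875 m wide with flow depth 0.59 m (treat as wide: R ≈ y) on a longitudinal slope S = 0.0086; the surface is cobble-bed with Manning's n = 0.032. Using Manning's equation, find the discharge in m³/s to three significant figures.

A = b·y = 42.875 × 0.59 = 25.30 m²
Wide channel: R ≈ y = 0.59 m
Q = (1/n)·A·R^(2/3)·S^(1/2) = (1/0.032) × 25.30 × 0.5900^(2/3) × 0.0086^(1/2) = 51.57 m³/s

51.6 m³/s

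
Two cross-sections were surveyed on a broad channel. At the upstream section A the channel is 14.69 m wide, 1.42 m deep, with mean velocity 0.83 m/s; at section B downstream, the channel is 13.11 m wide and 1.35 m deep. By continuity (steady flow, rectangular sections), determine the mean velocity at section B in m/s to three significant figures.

Q = A₁V₁ = (14.69×1.42) × 0.83 = 17.31 m³/s
A₂ = 13.11 × 1.35 = 17.70 m²
V₂ = Q/A₂ = 17.31/17.70 = 0.9783 m/s

0.978 m/s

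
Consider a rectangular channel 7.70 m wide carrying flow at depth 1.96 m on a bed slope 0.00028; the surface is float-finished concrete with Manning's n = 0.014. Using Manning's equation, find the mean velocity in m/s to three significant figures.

1.42 m/s

A = b·y = 7.70 × 1.96 = 15.09 m²
P = b + 2y = 7.70 + 2×1.96 = 11.62 m
R = A/P = 15.09/11.62 = 1.299 m
Q = (1/n)·A·R^(2/3)·S^(1/2) = (1/0.014) × 15.09 × 1.299^(2/3) × 0.00028^(1/2) = 21.47 m³/s
V = Q/A = 21.47/15.09 = 1.423 m/s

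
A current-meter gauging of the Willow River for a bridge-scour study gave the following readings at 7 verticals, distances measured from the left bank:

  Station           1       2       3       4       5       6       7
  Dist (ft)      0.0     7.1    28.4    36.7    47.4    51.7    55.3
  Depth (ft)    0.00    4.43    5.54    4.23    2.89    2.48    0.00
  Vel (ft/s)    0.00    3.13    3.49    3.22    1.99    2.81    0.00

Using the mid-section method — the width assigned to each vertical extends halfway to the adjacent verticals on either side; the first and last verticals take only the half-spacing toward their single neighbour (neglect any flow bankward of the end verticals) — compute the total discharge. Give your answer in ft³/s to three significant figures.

w_2 = (28.4 − 0.0)/2 = 14.2 ft; q_2 = 3.13 × 4.43 × 14.2 = 196.9 ft³/s
w_3 = (36.7 − 7.1)/2 = 14.8 ft; q_3 = 3.49 × 5.54 × 14.8 = 286.2 ft³/s
w_4 = (47.4 − 28.4)/2 = 9.5 ft; q_4 = 3.22 × 4.23 × 9.5 = 129.4 ft³/s
w_5 = (51.7 − 36.7)/2 = 7.5 ft; q_5 = 1.99 × 2.89 × 7.5 = 43.13 ft³/s
w_6 = (55.3 − 47.4)/2 = 3.95 ft; q_6 = 2.81 × 2.48 × 3.95 = 27.53 ft³/s
Stations 1, 7 contribute zero (depth or velocity is 0).
Q = Σ qᵢ = 683.1 ft³/s

683 ft³/s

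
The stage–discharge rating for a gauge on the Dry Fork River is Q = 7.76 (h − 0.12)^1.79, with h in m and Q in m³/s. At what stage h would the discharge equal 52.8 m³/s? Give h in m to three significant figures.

h − h₀ = (Q/C)^(1/b) = (52.8/7.76)^(1/1.79) = 2.919 m
h = 0.12 + 2.919 = 3.039 m

3.04 m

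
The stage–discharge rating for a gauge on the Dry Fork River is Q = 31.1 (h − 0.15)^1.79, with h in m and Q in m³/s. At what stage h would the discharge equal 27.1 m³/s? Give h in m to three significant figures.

1.08 m

h − h₀ = (Q/C)^(1/b) = (27.1/31.1)^(1/1.79) = 0.9260 m
h = 0.15 + 0.9260 = 1.076 m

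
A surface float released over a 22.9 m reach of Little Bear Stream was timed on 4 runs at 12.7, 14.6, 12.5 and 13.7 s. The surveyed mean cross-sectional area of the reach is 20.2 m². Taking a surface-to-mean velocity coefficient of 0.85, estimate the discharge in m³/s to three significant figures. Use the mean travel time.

t̄ = (12.7 + 14.6 + 12.5 + 13.7) / 4 = 13.375 s
v_surface = L / t̄ = 22.9 / 13.375 = 1.712 m/s
v_mean = 0.85 × 1.712 = 1.455 m/s
Q = A × v_mean = 20.2 × 1.455 = 29.40 m³/s

29.4 m³/s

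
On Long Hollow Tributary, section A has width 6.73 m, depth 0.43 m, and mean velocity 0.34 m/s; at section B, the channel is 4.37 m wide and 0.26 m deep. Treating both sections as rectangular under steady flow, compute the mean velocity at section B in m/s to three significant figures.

0.866 m/s

Q = A₁V₁ = (6.73×0.43) × 0.34 = 0.9839 m³/s
A₂ = 4.37 × 0.26 = 1.136 m²
V₂ = Q/A₂ = 0.9839/1.136 = 0.8660 m/s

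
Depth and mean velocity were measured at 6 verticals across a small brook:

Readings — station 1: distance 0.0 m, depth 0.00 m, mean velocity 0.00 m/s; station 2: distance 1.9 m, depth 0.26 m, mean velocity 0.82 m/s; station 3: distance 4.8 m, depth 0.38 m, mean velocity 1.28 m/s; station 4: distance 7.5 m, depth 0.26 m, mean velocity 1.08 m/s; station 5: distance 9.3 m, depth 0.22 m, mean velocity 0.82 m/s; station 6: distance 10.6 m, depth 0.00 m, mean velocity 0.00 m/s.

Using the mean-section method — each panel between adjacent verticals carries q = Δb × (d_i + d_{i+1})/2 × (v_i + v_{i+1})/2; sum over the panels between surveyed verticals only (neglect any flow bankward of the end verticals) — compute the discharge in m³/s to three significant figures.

2.56 m³/s

Panel 1-2: Δb = 1.9 m, d̄ = (0.00+0.26)/2 = 0.13, v̄ = (0.00+0.82)/2 = 0.41 → q = 1.9×0.13×0.41 = 0.1013 m³/s
Panel 2-3: Δb = 2.9 m, d̄ = (0.26+0.38)/2 = 0.32, v̄ = (0.82+1.28)/2 = 1.05 → q = 2.9×0.32×1.05 = 0.9744 m³/s
Panel 3-4: Δb = 2.7 m, d̄ = (0.38+0.26)/2 = 0.32, v̄ = (1.28+1.08)/2 = 1.18 → q = 2.7×0.32×1.18 = 1.020 m³/s
Panel 4-5: Δb = 1.8 m, d̄ = (0.26+0.22)/2 = 0.24, v̄ = (1.08+0.82)/2 = 0.95 → q = 1.8×0.24×0.95 = 0.4104 m³/s
Panel 5-6: Δb = 1.3 m, d̄ = (0.22+0.00)/2 = 0.11, v̄ = (0.82+0.00)/2 = 0.41 → q = 1.3×0.11×0.41 = 0.05863 m³/s
Q = Σ q = 2.564 m³/s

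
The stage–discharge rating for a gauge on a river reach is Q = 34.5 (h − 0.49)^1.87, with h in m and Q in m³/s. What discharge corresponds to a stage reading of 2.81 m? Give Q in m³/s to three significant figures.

166 m³/s

Q = 34.5 × (2.81 − 0.49)^1.87 = 34.5 × 2.32^1.87 = 166.4 m³/s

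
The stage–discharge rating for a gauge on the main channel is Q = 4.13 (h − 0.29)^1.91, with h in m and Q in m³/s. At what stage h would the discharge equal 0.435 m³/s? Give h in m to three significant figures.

h − h₀ = (Q/C)^(1/b) = (0.435/4.13)^(1/1.91) = 0.3078 m
h = 0.29 + 0.3078 = 0.5978 m

0.598 m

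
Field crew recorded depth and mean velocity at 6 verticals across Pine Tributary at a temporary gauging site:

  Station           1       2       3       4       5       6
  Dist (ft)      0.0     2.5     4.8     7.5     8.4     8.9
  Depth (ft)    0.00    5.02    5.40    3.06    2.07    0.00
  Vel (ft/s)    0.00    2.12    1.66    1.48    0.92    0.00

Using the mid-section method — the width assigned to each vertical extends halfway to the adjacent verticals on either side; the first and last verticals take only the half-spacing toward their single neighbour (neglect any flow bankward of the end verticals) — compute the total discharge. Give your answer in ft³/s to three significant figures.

57.4 ft³/s

w_2 = (4.8 − 0.0)/2 = 2.4 ft; q_2 = 2.12 × 5.02 × 2.4 = 25.54 ft³/s
w_3 = (7.5 − 2.5)/2 = 2.5 ft; q_3 = 1.66 × 5.40 × 2.5 = 22.41 ft³/s
w_4 = (8.4 − 4.8)/2 = 1.8 ft; q_4 = 1.48 × 3.06 × 1.8 = 8.152 ft³/s
w_5 = (8.9 − 7.5)/2 = 0.7 ft; q_5 = 0.92 × 2.07 × 0.7 = 1.333 ft³/s
Stations 1, 6 contribute zero (depth or velocity is 0).
Q = Σ qᵢ = 57.44 ft³/s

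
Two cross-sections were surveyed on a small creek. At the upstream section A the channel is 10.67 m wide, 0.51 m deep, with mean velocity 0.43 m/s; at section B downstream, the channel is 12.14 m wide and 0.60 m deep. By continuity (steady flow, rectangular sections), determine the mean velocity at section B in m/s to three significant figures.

0.321 m/s

Q = A₁V₁ = (10.67×0.51) × 0.43 = 2.340 m³/s
A₂ = 12.14 × 0.60 = 7.284 m²
V₂ = Q/A₂ = 2.340/7.284 = 0.3212 m/s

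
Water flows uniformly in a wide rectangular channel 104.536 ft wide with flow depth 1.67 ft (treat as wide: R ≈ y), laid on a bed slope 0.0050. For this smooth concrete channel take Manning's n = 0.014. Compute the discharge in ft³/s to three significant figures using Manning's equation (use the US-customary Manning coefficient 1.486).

1840 ft³/s

A = b·y = 104.536 × 1.67 = 174.6 ft²
Wide channel: R ≈ y = 1.67 ft
Q = (1.486/n)·A·R^(2/3)·S^(1/2) = (1.486/0.014) × 174.6 × 1.670^(2/3) × 0.0050^(1/2) = 1844 ft³/s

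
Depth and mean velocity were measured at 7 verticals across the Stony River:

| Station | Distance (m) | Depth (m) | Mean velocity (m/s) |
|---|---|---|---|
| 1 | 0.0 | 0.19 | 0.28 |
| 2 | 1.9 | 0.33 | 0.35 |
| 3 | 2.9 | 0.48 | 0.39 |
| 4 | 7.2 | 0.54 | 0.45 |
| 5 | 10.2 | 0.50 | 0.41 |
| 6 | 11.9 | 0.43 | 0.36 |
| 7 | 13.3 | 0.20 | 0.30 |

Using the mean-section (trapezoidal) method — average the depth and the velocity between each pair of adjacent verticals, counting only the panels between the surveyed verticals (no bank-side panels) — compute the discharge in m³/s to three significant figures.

Panel 1-2: Δb = 1.9 m, d̄ = (0.19+0.33)/2 = 0.26, v̄ = (0.28+0.35)/2 = 0.315 → q = 1.9×0.26×0.315 = 0.1556 m³/s
Panel 2-3: Δb = 1 m, d̄ = (0.33+0.48)/2 = 0.405, v̄ = (0.35+0.39)/2 = 0.37 → q = 1×0.405×0.37 = 0.1499 m³/s
Panel 3-4: Δb = 4.3 m, d̄ = (0.48+0.54)/2 = 0.51, v̄ = (0.39+0.45)/2 = 0.42 → q = 4.3×0.51×0.42 = 0.9211 m³/s
Panel 4-5: Δb = 3 m, d̄ = (0.54+0.50)/2 = 0.52, v̄ = (0.45+0.41)/2 = 0.43 → q = 3×0.52×0.43 = 0.6708 m³/s
Panel 5-6: Δb = 1.7 m, d̄ = (0.50+0.43)/2 = 0.465, v̄ = (0.41+0.36)/2 = 0.385 → q = 1.7×0.465×0.385 = 0.3043 m³/s
Panel 6-7: Δb = 1.4 m, d̄ = (0.43+0.20)/2 = 0.315, v̄ = (0.36+0.30)/2 = 0.33 → q = 1.4×0.315×0.33 = 0.1455 m³/s
Q = Σ q = 2.347 m³/s

2.35 m³/s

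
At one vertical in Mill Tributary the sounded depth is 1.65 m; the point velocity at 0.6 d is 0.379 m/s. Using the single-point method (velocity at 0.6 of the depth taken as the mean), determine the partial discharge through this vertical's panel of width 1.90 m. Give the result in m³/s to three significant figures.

1.19 m³/s

v̄ = v₀.₆ = 0.379 m/s
q = v̄ × d × w = 0.3790 × 1.65 × 1.90 = 1.188 m³/s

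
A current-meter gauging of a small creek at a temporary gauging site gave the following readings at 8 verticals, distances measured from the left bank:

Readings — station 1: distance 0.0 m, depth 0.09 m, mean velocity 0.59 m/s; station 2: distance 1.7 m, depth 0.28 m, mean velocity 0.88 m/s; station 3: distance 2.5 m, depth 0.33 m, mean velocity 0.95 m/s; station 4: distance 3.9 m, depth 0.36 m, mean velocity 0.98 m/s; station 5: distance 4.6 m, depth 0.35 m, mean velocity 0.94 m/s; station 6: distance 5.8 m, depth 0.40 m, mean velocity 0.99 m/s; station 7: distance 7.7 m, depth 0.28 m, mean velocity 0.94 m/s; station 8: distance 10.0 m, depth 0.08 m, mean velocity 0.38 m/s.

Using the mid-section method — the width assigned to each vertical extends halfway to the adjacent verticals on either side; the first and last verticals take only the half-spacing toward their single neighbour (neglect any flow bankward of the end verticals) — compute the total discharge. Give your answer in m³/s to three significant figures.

2.58 m³/s

w_1 = (1.7 − 0.0)/2 = 0.85 m; q_1 = 0.59 × 0.09 × 0.85 = 0.04514 m³/s
w_2 = (2.5 − 0.0)/2 = 1.25 m; q_2 = 0.88 × 0.28 × 1.25 = 0.3080 m³/s
w_3 = (3.9 − 1.7)/2 = 1.1 m; q_3 = 0.95 × 0.33 × 1.1 = 0.3449 m³/s
w_4 = (4.6 − 2.5)/2 = 1.05 m; q_4 = 0.98 × 0.36 × 1.05 = 0.3704 m³/s
w_5 = (5.8 − 3.9)/2 = 0.95 m; q_5 = 0.94 × 0.35 × 0.95 = 0.3126 m³/s
w_6 = (7.7 − 4.6)/2 = 1.55 m; q_6 = 0.99 × 0.40 × 1.55 = 0.6138 m³/s
w_7 = (10.0 − 5.8)/2 = 2.1 m; q_7 = 0.94 × 0.28 × 2.1 = 0.5527 m³/s
w_8 = (10.0 − 7.7)/2 = 1.15 m; q_8 = 0.38 × 0.08 × 1.15 = 0.03496 m³/s
Q = Σ qᵢ = 2.582 m³/s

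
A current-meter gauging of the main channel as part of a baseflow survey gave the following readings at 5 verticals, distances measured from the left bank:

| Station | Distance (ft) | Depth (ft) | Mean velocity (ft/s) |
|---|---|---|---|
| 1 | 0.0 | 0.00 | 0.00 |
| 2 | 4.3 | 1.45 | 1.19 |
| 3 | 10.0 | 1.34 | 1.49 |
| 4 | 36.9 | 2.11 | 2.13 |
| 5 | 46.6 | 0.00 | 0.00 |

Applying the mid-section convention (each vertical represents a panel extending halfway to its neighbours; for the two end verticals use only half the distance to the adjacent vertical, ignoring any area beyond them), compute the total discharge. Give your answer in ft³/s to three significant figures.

123 ft³/s

w_2 = (10.0 − 0.0)/2 = 5 ft; q_2 = 1.19 × 1.45 × 5 = 8.628 ft³/s
w_3 = (36.9 − 4.3)/2 = 16.3 ft; q_3 = 1.49 × 1.34 × 16.3 = 32.54 ft³/s
w_4 = (46.6 − 10.0)/2 = 18.3 ft; q_4 = 2.13 × 2.11 × 18.3 = 82.25 ft³/s
Stations 1, 5 contribute zero (depth or velocity is 0).
Q = Σ qᵢ = 123.4 ft³/s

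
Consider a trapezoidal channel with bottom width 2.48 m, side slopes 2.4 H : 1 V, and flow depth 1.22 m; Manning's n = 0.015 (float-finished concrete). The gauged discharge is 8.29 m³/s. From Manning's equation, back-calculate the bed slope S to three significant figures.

A = (b + z·y)·y = (2.48 + 2.4×1.22)×1.22 = 6.598 m²
P = b + 2y√(1+z²) = 2.48 + 2×1.22×√(1+2.4²) = 8.824 m
R = A/P = 6.598/8.824 = 0.7477 m
S = (Q·n / (1·A·R^(2/3)))² = (8.29×0.015 / (1×6.598×0.8238))² = 0.0005234

0.000523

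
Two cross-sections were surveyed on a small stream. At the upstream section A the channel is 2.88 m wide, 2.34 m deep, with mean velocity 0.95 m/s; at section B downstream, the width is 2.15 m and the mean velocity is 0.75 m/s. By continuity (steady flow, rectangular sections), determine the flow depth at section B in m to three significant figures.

Q = A₁V₁ = (2.88×2.34) × 0.95 = 6.402 m³/s
d₂ = Q/(b₂ V₂) = 6.402/(2.15×0.75) = 3.970 m

3.97 m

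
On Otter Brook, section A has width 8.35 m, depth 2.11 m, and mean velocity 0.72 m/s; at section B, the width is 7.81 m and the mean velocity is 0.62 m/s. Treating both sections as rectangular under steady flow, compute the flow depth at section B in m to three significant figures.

2.62 m

Q = A₁V₁ = (8.35×2.11) × 0.72 = 12.69 m³/s
d₂ = Q/(b₂ V₂) = 12.69/(7.81×0.62) = 2.620 m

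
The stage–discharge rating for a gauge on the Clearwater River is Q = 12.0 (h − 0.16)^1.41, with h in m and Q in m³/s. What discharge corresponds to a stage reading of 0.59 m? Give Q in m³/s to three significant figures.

Q = 12.0 × (0.59 − 0.16)^1.41 = 12.0 × 0.43^1.41 = 3.651 m³/s

3.65 m³/s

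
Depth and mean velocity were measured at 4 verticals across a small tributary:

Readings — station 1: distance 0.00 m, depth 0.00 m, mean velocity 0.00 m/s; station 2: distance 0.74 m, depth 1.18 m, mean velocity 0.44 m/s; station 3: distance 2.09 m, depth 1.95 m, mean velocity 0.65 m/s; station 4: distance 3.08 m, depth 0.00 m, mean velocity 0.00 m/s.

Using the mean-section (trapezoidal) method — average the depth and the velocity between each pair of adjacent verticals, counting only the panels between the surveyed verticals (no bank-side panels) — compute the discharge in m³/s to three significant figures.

1.56 m³/s

Panel 1-2: Δb = 0.74 m, d̄ = (0.00+1.18)/2 = 0.59, v̄ = (0.00+0.44)/2 = 0.22 → q = 0.74×0.59×0.22 = 0.09605 m³/s
Panel 2-3: Δb = 1.35 m, d̄ = (1.18+1.95)/2 = 1.565, v̄ = (0.44+0.65)/2 = 0.545 → q = 1.35×1.565×0.545 = 1.151 m³/s
Panel 3-4: Δb = 0.99 m, d̄ = (1.95+0.00)/2 = 0.975, v̄ = (0.65+0.00)/2 = 0.325 → q = 0.99×0.975×0.325 = 0.3137 m³/s
Q = Σ q = 1.561 m³/s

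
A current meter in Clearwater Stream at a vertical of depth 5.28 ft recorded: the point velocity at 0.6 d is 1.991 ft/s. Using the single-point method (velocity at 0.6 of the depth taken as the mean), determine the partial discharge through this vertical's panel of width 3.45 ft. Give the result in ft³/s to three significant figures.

36.3 ft³/s

v̄ = v₀.₆ = 1.991 ft/s
q = v̄ × d × w = 1.991 × 5.28 × 3.45 = 36.27 ft³/s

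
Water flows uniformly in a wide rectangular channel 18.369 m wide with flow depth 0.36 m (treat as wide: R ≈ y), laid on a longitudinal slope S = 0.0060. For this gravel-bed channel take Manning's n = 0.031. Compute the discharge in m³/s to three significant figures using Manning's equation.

8.36 m³/s

A = b·y = 18.369 × 0.36 = 6.613 m²
Wide channel: R ≈ y = 0.36 m
Q = (1/n)·A·R^(2/3)·S^(1/2) = (1/0.031) × 6.613 × 0.3600^(2/3) × 0.0060^(1/2) = 8.362 m³/s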